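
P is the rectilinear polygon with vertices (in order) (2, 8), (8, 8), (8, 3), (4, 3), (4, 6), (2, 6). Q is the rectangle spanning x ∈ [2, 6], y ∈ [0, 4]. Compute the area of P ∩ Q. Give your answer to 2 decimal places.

The intersection is the polygon with vertices (4,3), (4,4), (6,4), (6,3).
By the shoelace formula its area is 2.00.

2.00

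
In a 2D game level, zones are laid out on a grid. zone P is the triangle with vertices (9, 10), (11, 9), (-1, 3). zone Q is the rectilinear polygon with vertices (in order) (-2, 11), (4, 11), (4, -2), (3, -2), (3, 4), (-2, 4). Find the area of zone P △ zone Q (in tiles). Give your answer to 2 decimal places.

|zone P| = 12, |zone Q| = 48, |zone P∩zone Q| = 2.2143.
|zone P △ zone Q| = |zone P| + |zone Q| − 2·|zone P∩zone Q| = 12 + 48 − 4.4286 = 55.57.

55.57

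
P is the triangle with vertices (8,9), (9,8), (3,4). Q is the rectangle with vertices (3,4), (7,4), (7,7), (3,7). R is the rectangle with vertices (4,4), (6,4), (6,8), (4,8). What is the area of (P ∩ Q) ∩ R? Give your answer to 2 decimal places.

1.33

The region (P ∩ Q) ∩ R is the polygon with vertices (6,7), (6,6), (4,4.667), (4,5).
By the shoelace formula its area is 1.33.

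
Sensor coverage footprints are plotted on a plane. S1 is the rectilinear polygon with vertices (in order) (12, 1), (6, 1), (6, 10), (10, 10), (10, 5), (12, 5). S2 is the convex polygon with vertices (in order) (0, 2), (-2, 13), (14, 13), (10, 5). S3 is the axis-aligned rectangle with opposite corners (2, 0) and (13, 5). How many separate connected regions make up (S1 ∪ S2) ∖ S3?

(S1 ∪ S2) ∖ S3 is a single connected region.

1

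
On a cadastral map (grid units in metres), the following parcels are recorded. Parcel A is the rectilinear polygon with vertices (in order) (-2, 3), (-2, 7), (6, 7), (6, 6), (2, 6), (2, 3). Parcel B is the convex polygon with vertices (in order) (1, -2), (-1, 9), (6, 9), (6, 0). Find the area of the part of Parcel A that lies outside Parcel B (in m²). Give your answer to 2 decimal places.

|Parcel A| = 20, |Parcel A∩Parcel B| = 13.0909.
|Parcel A ∖ Parcel B| = |Parcel A| − |Parcel A∩Parcel B| = 20 − 13.0909 = 6.91.

6.91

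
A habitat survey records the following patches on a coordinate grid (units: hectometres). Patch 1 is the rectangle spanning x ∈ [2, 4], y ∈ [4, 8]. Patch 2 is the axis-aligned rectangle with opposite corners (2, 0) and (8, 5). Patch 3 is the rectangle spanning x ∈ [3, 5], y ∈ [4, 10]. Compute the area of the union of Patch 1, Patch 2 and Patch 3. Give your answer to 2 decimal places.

By inclusion–exclusion:
Individual areas: |Patch 1| = 8, |Patch 2| = 30, |Patch 3| = 12.
|Patch 1∩Patch 2|: x∈[2,4], y∈[4,5] → 2·1 = 2.
|Patch 1∩Patch 3|: x∈[3,4], y∈[4,8] → 1·4 = 4.
|Patch 2∩Patch 3|: x∈[3,5], y∈[4,5] → 2·1 = 2.
|Patch 1∩Patch 2∩Patch 3| = 1.
|Patch 1 ∪ Patch 2 ∪ Patch 3| = 50 − 8 + 1 = 43.00.

43.00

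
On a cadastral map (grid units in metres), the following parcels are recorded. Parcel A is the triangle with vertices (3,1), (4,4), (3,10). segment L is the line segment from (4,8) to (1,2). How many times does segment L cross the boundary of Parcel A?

The segment meets the boundary at (3,6), (3.5,7).

2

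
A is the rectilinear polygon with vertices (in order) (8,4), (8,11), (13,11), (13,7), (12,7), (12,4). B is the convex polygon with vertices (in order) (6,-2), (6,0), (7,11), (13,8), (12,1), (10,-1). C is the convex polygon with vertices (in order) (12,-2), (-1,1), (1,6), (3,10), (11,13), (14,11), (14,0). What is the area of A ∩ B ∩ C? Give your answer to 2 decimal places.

The intersection is the polygon with vertices (13,8), (12.857,7), (12,7), (12,4), (8,4), (8,10.5).
By the shoelace formula its area is 23.18.

23.18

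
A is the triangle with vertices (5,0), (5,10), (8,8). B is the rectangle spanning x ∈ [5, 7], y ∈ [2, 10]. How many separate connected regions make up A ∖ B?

A ∖ B splits into 2 disjoint pieces (area 0.75, area 1.6667).

2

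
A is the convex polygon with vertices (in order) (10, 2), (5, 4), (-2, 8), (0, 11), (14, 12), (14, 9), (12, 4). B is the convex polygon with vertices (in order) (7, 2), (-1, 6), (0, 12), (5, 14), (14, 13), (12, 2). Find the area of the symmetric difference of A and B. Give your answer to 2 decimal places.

44.13

|A| = 104, |B| = 138.5, |A∩B| = 99.1839.
|A △ B| = |A| + |B| − 2·|A∩B| = 104 + 138.5 − 198.3678 = 44.13.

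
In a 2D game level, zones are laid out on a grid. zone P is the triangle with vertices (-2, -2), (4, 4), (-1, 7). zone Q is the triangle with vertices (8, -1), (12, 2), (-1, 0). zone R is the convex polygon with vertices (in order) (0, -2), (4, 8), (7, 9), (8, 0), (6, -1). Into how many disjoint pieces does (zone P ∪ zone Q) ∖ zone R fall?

(zone P ∪ zone Q) ∖ zone R splits into 2 disjoint pieces (area 21.5443, area 5.6921).

2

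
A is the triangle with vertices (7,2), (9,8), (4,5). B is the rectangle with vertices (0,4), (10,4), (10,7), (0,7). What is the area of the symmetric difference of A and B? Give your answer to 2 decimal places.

24.67

|A| = 12, |B| = 30, |A∩B| = 8.6667.
|A △ B| = |A| + |B| − 2·|A∩B| = 12 + 30 − 17.3333 = 24.67.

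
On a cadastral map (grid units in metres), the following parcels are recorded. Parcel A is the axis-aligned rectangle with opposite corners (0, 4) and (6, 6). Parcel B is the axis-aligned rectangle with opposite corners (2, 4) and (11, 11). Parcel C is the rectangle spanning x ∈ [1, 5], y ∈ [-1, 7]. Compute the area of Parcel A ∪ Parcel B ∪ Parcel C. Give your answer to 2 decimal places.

By inclusion–exclusion:
Individual areas: |Parcel A| = 12, |Parcel B| = 63, |Parcel C| = 32.
|Parcel A∩Parcel B|: x∈[2,6], y∈[4,6] → 4·2 = 8.
|Parcel A∩Parcel C|: x∈[1,5], y∈[4,6] → 4·2 = 8.
|Parcel B∩Parcel C|: x∈[2,5], y∈[4,7] → 3·3 = 9.
|Parcel A∩Parcel B∩Parcel C| = 6.
|Parcel A ∪ Parcel B ∪ Parcel C| = 107 − 25 + 6 = 88.00.

88.00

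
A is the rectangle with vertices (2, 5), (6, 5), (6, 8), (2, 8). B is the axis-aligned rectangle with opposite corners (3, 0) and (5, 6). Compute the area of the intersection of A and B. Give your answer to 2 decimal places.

|A∩B|: x∈[3,5], y∈[5,6] → 2·1 = 2.

2.00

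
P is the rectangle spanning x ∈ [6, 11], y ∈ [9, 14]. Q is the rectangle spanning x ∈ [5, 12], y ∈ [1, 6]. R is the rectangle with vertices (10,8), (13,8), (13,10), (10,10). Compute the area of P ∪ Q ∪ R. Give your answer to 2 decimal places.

65.00

By inclusion–exclusion:
Individual areas: |P| = 25, |Q| = 35, |R| = 6.
|P∩Q| = 0 (no overlap).
|P∩R|: x∈[10,11], y∈[9,10] → 1·1 = 1.
|Q∩R| = 0 (no overlap).
|P∩Q∩R| = 0.
|P ∪ Q ∪ R| = 66 − 1 + 0 = 65.00.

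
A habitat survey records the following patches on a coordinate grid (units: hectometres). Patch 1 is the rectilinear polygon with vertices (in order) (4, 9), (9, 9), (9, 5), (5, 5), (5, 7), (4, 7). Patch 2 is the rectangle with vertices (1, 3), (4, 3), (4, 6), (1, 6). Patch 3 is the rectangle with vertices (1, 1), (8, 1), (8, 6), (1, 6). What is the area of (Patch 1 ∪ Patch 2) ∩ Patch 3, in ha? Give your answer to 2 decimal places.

|Patch 1 ∪ Patch 2| = 27.
|(Patch 1 ∪ Patch 2) ∩ Patch 3| = 12.00.

12.00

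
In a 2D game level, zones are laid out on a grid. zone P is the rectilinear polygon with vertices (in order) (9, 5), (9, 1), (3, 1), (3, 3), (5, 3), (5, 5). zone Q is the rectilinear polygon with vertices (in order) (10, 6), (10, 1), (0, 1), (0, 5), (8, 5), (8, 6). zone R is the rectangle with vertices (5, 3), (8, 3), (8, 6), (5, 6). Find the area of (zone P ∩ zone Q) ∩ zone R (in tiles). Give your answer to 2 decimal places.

6.00

The region (zone P ∩ zone Q) ∩ zone R is the polygon with vertices (5,5), (8,5), (8,3), (5,3).
By the shoelace formula its area is 6.00.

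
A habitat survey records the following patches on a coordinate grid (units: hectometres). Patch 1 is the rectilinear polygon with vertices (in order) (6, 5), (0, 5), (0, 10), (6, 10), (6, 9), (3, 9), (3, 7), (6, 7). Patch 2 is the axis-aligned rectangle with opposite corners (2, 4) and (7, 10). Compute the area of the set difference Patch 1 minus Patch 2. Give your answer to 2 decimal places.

|Patch 1| = 24, |Patch 1∩Patch 2| = 14.
|Patch 1 ∖ Patch 2| = |Patch 1| − |Patch 1∩Patch 2| = 24 − 14 = 10.00.

10.00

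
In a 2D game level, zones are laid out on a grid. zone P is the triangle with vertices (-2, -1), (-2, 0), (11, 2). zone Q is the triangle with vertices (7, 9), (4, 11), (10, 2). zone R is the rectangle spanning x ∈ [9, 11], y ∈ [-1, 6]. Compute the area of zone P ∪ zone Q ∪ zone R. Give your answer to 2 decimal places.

By inclusion–exclusion:
Individual areas: |zone P| = 6.5, |zone Q| = 7.5, |zone R| = 14.
|zone P∩zone Q| = 0.
|zone P∩zone R| = 0.1538.
|zone Q∩zone R| = 0.4167.
|zone P∩zone Q∩zone R| = 0.
|zone P ∪ zone Q ∪ zone R| = 28 − 0.5705 + 0 = 27.43.

27.43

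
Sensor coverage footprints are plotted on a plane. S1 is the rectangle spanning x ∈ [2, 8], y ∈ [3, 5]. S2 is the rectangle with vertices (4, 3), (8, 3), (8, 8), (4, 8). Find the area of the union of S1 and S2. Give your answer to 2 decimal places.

By inclusion–exclusion:
Individual areas: |S1| = 12, |S2| = 20.
|S1∩S2|: x∈[4,8], y∈[3,5] → 4·2 = 8.
|S1 ∪ S2| = 32 − 8 = 24.00.

24.00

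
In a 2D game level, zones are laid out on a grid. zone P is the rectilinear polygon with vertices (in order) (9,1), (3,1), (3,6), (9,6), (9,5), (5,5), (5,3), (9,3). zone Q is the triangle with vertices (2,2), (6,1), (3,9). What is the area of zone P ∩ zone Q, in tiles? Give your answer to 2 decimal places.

The intersection is the polygon with vertices (3,6), (4.125,6), (5,3.667), (5,3), (5.25,3), (6,1), (3,1.75).
By the shoelace formula its area is 9.10.

9.10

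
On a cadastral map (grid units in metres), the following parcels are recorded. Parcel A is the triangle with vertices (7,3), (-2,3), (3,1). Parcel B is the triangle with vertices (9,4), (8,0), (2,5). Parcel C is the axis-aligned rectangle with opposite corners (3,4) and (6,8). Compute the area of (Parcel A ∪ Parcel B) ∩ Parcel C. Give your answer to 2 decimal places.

1.91

The region (Parcel A ∪ Parcel B) ∩ Parcel C is the polygon with vertices (3,4.167), (3,4.857), (6,4.429), (6,4), (3.2,4).
By the shoelace formula its area is 1.91.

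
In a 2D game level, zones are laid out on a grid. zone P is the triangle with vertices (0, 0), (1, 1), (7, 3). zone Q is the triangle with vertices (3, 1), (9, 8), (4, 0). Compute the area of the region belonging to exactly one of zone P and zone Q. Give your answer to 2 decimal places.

7.61

|zone P| = 2, |zone Q| = 6.5, |zone P∩zone Q| = 0.4466.
|zone P △ zone Q| = |zone P| + |zone Q| − 2·|zone P∩zone Q| = 2 + 6.5 − 0.8931 = 7.61.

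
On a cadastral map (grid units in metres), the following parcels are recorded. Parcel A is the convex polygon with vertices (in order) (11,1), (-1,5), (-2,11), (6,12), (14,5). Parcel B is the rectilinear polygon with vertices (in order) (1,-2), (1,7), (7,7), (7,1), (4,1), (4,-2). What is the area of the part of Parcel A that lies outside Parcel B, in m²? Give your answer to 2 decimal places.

|Parcel A| = 107, |Parcel A∩Parcel B| = 22.
|Parcel A ∖ Parcel B| = |Parcel A| − |Parcel A∩Parcel B| = 107 − 22 = 85.00.

85.00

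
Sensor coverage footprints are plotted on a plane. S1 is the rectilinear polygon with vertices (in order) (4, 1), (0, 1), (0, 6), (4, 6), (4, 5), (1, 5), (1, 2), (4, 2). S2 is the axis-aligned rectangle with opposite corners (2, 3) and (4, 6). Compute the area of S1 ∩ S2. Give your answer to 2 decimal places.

2.00

The intersection is the polygon with vertices (4,6), (4,5), (2,5), (2,6).
By the shoelace formula its area is 2.00.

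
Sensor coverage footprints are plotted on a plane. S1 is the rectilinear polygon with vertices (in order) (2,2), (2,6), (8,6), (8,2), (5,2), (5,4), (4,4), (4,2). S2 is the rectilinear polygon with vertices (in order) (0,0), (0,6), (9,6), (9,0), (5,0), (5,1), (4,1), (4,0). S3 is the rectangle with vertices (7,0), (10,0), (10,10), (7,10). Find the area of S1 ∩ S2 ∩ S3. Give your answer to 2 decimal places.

4.00

The intersection is the polygon with vertices (8,6), (8,2), (7,2), (7,6).
By the shoelace formula its area is 4.00.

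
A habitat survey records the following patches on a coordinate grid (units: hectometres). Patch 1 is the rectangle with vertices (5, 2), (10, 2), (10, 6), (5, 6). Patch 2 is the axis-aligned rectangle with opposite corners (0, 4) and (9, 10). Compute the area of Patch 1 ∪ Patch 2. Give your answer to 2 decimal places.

By inclusion–exclusion:
Individual areas: |Patch 1| = 20, |Patch 2| = 54.
|Patch 1∩Patch 2|: x∈[5,9], y∈[4,6] → 4·2 = 8.
|Patch 1 ∪ Patch 2| = 74 − 8 = 66.00.

66.00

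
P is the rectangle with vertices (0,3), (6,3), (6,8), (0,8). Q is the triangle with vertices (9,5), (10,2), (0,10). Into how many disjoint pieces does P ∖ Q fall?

P ∖ Q splits into 2 disjoint pieces (area 25.1, area 1.6).

2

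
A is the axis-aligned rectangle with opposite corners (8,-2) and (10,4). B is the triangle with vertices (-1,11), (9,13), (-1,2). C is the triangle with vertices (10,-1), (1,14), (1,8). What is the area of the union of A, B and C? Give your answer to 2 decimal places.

70.56

By inclusion–exclusion:
Individual areas: |A| = 12, |B| = 45, |C| = 27.
|A∩B| = 0.
|A∩C| = 1.3333.
|B∩C| = 12.1078.
|A∩B∩C| = 0.
|A ∪ B ∪ C| = 84 − 13.4412 + 0 = 70.56.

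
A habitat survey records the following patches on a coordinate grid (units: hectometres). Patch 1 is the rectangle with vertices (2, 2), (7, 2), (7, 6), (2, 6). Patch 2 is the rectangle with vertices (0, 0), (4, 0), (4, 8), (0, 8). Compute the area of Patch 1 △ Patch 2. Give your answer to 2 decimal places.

36.00

|Patch 1∩Patch 2|: x∈[2,4], y∈[2,6] → 2·4 = 8.
|Patch 1 △ Patch 2| = |Patch 1| + |Patch 2| − 2·|Patch 1∩Patch 2| = 20 + 32 − 16 = 36.00.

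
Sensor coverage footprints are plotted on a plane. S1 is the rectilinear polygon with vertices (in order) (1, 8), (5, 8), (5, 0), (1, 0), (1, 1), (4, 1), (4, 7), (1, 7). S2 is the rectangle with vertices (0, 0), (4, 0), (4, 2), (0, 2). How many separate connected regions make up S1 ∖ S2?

1

S1 ∖ S2 is a single connected region.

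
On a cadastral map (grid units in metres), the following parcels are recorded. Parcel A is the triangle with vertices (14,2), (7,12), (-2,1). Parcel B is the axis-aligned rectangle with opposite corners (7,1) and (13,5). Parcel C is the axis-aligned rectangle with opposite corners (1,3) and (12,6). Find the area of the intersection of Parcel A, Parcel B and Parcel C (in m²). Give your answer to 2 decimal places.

9.99

The intersection is the polygon with vertices (7,5), (11.9,5), (12,4.857), (12,3), (7,3).
By the shoelace formula its area is 9.99.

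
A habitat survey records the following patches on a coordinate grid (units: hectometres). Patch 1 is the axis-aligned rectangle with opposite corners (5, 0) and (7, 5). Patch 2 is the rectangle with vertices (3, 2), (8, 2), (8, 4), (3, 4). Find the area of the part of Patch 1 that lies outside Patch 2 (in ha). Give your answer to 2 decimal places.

|Patch 1∩Patch 2|: x∈[5,7], y∈[2,4] → 2·2 = 4.
|Patch 1| = 10.
|Patch 1 ∖ Patch 2| = |Patch 1| − |Patch 1∩Patch 2| = 10 − 4 = 6.00.

6.00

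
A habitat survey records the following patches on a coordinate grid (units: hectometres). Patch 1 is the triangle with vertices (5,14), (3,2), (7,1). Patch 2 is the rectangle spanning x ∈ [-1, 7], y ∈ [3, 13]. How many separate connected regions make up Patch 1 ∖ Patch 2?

Patch 1 ∖ Patch 2 splits into 2 disjoint pieces (area 0.1603, area 5.609).

2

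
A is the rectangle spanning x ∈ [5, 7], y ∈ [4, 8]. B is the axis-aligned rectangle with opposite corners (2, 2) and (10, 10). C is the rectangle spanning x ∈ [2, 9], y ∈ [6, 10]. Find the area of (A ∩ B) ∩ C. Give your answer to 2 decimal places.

The region (A ∩ B) ∩ C is the polygon with vertices (5,8), (7,8), (7,6), (5,6).
By the shoelace formula its area is 4.00.

4.00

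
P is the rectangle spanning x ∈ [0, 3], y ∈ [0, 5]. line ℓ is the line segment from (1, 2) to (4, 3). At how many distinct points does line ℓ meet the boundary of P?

1

The segment meets the boundary at (3,2.667).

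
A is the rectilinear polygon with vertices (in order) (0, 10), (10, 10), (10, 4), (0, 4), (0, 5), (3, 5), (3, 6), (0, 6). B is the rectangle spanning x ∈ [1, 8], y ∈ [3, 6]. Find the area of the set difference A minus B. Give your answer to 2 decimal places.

|A| = 57, |A∩B| = 12.
|A ∖ B| = |A| − |A∩B| = 57 − 12 = 45.00.

45.00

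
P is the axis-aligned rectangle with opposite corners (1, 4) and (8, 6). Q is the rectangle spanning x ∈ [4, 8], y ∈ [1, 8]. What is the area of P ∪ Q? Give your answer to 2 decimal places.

By inclusion–exclusion:
Individual areas: |P| = 14, |Q| = 28.
|P∩Q|: x∈[4,8], y∈[4,6] → 4·2 = 8.
|P ∪ Q| = 42 − 8 = 34.00.

34.00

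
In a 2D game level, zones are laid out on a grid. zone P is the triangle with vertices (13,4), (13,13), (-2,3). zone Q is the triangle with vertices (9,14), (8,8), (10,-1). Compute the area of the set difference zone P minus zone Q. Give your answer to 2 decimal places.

|zone P| = 67.5, |zone P∩zone Q| = 7.0525.
|zone P ∖ zone Q| = |zone P| − |zone P∩zone Q| = 67.5 − 7.0525 = 60.45.

60.45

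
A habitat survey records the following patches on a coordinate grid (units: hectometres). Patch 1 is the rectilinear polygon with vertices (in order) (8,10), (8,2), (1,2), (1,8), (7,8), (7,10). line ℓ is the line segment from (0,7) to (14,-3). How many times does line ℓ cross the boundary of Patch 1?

The segment meets the boundary at (7,2), (1,6.286).

2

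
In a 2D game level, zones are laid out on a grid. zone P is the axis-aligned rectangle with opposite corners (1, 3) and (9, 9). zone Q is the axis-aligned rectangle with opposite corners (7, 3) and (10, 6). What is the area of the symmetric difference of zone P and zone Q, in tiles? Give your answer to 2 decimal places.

45.00

|zone P∩zone Q|: x∈[7,9], y∈[3,6] → 2·3 = 6.
|zone P △ zone Q| = |zone P| + |zone Q| − 2·|zone P∩zone Q| = 48 + 9 − 12 = 45.00.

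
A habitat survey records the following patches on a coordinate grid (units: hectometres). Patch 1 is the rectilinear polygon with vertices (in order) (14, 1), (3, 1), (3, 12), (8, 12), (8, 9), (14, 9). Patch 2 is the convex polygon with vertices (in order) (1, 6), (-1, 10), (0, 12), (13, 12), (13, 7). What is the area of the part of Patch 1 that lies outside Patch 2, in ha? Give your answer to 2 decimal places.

|Patch 1| = 103, |Patch 1∩Patch 2| = 39.1667.
|Patch 1 ∖ Patch 2| = |Patch 1| − |Patch 1∩Patch 2| = 103 − 39.1667 = 63.83.

63.83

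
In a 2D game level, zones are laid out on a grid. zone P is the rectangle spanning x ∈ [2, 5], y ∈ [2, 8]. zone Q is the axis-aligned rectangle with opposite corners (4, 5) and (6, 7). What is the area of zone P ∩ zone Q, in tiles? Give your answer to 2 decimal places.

2.00

|zone P∩zone Q|: x∈[4,5], y∈[5,7] → 1·2 = 2.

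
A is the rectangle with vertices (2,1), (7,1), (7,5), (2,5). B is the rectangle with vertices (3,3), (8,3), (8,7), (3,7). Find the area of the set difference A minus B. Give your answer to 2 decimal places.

|A∩B|: x∈[3,7], y∈[3,5] → 4·2 = 8.
|A| = 20.
|A ∖ B| = |A| − |A∩B| = 20 − 8 = 12.00.

12.00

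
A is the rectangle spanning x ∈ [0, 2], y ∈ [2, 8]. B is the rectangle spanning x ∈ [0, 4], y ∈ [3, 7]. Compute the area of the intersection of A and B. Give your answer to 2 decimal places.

8.00

|A∩B|: x∈[0,2], y∈[3,7] → 2·4 = 8.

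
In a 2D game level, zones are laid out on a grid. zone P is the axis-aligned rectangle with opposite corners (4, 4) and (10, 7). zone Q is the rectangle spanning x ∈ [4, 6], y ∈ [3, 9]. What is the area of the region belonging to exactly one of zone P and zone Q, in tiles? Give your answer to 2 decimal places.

|zone P∩zone Q|: x∈[4,6], y∈[4,7] → 2·3 = 6.
|zone P △ zone Q| = |zone P| + |zone Q| − 2·|zone P∩zone Q| = 18 + 12 − 12 = 18.00.

18.00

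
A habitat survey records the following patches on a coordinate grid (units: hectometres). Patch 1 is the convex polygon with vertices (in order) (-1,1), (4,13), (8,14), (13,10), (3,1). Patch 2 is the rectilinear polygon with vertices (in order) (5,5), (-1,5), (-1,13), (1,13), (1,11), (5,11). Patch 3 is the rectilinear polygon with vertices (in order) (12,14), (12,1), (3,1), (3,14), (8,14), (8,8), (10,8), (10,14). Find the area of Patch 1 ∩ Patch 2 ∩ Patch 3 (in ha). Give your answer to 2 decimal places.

The intersection is the polygon with vertices (5,11), (5,5), (3,5), (3,10.6), (3.167,11).
By the shoelace formula its area is 11.97.

11.97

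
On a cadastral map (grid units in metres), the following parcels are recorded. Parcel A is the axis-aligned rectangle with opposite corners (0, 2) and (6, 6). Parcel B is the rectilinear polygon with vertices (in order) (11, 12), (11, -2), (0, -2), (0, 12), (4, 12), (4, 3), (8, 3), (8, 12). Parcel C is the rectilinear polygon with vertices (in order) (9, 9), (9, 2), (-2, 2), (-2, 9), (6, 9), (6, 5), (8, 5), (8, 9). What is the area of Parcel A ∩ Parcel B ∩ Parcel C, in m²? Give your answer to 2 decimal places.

The intersection is the polygon with vertices (0,2), (0,6), (4,6), (4,3), (6,3), (6,2).
By the shoelace formula its area is 18.00.

18.00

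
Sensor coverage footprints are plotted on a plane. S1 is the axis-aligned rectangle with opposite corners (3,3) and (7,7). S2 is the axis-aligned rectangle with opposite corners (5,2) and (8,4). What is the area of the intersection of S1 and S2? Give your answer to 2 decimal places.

2.00

|S1∩S2|: x∈[5,7], y∈[3,4] → 2·1 = 2.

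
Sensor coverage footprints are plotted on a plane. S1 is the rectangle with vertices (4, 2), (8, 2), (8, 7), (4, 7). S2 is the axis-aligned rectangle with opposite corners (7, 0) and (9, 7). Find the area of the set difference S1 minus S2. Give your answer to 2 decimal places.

15.00

|S1∩S2|: x∈[7,8], y∈[2,7] → 1·5 = 5.
|S1| = 20.
|S1 ∖ S2| = |S1| − |S1∩S2| = 20 − 5 = 15.00.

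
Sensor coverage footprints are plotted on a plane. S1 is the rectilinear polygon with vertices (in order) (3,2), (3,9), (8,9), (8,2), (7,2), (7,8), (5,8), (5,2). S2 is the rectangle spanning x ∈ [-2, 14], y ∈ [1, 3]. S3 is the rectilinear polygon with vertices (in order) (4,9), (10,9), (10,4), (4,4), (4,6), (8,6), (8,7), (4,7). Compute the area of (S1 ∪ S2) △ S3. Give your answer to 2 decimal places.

|S1 ∪ S2| = 52.
|(S1 ∪ S2) ∩ S3| = 10.
|(S1 ∪ S2) △ S3| = 52 + 26 − 20 = 58.00.

58.00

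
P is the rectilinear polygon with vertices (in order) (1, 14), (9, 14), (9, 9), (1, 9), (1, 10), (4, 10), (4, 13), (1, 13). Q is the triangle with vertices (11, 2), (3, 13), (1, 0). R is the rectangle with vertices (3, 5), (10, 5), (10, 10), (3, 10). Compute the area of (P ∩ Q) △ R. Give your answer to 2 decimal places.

33.95

|P ∩ Q| = 4.0441.
|(P ∩ Q) ∩ R| = 2.5455.
|(P ∩ Q) △ R| = 4.0441 + 35 − 5.0909 = 33.95.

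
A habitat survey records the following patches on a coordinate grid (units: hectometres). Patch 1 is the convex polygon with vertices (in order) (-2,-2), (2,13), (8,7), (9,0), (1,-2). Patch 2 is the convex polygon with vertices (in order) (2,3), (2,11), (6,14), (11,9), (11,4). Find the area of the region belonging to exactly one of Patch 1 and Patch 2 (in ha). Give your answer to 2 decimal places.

96.22

|Patch 1| = 99.5, |Patch 2| = 76, |Patch 1∩Patch 2| = 39.6384.
|Patch 1 △ Patch 2| = |Patch 1| + |Patch 2| − 2·|Patch 1∩Patch 2| = 99.5 + 76 − 79.2768 = 96.22.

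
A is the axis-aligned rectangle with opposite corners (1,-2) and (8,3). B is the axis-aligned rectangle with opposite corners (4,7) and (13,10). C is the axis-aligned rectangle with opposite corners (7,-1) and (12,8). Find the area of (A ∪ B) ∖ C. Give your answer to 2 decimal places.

53.00

|A ∪ B| = 62.
|(A ∪ B) ∩ C| = 9.
|(A ∪ B) ∖ C| = 62 − 9 = 53.00.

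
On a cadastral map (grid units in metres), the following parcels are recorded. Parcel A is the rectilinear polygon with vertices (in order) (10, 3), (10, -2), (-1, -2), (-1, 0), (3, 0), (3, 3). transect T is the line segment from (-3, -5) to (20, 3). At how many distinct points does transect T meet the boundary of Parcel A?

2

The segment meets the boundary at (10,-0.478), (5.625,-2).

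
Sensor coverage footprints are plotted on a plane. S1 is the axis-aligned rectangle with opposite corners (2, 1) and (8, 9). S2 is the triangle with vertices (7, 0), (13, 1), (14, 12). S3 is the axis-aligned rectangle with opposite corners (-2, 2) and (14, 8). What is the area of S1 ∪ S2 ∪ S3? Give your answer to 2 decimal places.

119.67

By inclusion–exclusion:
Individual areas: |S1| = 48, |S2| = 32.5, |S3| = 96.
|S1∩S2| = 0.1488.
|S1∩S3|: x∈[2,8], y∈[2,8] → 6·6 = 36.
|S2∩S3| = 20.6818.
|S1∩S2∩S3| = 0.
|S1 ∪ S2 ∪ S3| = 176.5 − 56.8306 + 0 = 119.67.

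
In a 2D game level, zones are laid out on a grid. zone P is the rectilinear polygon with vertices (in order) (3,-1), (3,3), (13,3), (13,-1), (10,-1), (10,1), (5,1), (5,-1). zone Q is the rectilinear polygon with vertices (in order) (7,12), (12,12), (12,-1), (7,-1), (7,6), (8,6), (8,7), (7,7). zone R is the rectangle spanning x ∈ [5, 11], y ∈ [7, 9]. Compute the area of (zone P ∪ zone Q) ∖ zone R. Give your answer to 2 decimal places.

72.00

|zone P ∪ zone Q| = 80.
|(zone P ∪ zone Q) ∩ zone R| = 8.
|(zone P ∪ zone Q) ∖ zone R| = 80 − 8 = 72.00.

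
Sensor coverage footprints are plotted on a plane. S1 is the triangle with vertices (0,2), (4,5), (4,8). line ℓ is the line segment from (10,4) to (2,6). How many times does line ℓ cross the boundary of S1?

2

The segment meets the boundary at (2.571,5.857), (4,5.5).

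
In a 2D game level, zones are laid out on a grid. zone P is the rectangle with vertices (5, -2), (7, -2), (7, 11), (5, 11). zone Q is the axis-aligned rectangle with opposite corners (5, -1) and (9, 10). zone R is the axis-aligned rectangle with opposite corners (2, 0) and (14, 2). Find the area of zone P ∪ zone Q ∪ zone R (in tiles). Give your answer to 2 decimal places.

64.00

By inclusion–exclusion:
Individual areas: |zone P| = 26, |zone Q| = 44, |zone R| = 24.
|zone P∩zone Q|: x∈[5,7], y∈[-1,10] → 2·11 = 22.
|zone P∩zone R|: x∈[5,7], y∈[0,2] → 2·2 = 4.
|zone Q∩zone R|: x∈[5,9], y∈[0,2] → 4·2 = 8.
|zone P∩zone Q∩zone R| = 4.
|zone P ∪ zone Q ∪ zone R| = 94 − 34 + 4 = 64.00.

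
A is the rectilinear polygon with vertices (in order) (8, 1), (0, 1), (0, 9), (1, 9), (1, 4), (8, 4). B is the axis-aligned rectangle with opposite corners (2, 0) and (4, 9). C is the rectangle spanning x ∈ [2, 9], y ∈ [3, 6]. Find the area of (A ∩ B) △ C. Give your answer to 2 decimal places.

23.00

|A ∩ B| = 6.
|(A ∩ B) ∩ C| = 2.
|(A ∩ B) △ C| = 6 + 21 − 4 = 23.00.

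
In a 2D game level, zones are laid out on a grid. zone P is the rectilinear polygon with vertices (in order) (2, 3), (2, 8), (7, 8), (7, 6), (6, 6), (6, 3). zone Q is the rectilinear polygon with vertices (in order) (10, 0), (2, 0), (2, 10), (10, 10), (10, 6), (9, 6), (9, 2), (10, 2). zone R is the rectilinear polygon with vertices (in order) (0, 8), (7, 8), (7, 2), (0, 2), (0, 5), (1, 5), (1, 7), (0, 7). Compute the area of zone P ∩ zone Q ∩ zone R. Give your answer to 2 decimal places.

22.00

The intersection is the polygon with vertices (7,8), (7,6), (6,6), (6,3), (2,3), (2,8).
By the shoelace formula its area is 22.00.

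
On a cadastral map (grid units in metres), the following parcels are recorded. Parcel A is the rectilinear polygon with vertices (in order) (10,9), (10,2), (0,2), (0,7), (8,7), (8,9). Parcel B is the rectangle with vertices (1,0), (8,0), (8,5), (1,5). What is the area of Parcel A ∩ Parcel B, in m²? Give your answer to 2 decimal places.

The intersection is the polygon with vertices (1,2), (1,5), (8,5), (8,2).
By the shoelace formula its area is 21.00.

21.00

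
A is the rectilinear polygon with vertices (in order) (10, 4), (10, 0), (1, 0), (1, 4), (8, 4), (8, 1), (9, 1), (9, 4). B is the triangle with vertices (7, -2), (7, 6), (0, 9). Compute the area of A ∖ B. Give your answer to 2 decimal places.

|A| = 33, |A∩B| = 10.1818.
|A ∖ B| = |A| − |A∩B| = 33 − 10.1818 = 22.82.

22.82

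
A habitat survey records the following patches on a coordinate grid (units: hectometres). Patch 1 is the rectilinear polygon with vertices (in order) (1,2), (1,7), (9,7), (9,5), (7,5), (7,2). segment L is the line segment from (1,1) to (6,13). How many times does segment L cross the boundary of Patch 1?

The segment meets the boundary at (3.5,7), (1.417,2).

2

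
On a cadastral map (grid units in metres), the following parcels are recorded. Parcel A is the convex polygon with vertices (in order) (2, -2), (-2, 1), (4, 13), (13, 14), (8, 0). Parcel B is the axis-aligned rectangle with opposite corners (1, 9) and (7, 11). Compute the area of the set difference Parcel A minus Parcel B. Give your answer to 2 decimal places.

127.50

|Parcel A| = 136.5, |Parcel A∩Parcel B| = 9.
|Parcel A ∖ Parcel B| = |Parcel A| − |Parcel A∩Parcel B| = 136.5 − 9 = 127.50.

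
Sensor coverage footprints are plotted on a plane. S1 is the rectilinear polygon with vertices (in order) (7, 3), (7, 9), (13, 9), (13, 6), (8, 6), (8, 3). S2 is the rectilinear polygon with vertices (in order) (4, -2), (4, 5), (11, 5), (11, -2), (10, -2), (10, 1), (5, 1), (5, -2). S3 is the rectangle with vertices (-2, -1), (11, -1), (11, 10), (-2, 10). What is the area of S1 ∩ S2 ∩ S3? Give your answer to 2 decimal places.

2.00

The intersection is the polygon with vertices (8,5), (8,3), (7,3), (7,5).
By the shoelace formula its area is 2.00.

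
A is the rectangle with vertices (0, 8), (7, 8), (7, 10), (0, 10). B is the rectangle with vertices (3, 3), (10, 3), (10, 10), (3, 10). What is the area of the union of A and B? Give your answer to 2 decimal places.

By inclusion–exclusion:
Individual areas: |A| = 14, |B| = 49.
|A∩B|: x∈[3,7], y∈[8,10] → 4·2 = 8.
|A ∪ B| = 63 − 8 = 55.00.

55.00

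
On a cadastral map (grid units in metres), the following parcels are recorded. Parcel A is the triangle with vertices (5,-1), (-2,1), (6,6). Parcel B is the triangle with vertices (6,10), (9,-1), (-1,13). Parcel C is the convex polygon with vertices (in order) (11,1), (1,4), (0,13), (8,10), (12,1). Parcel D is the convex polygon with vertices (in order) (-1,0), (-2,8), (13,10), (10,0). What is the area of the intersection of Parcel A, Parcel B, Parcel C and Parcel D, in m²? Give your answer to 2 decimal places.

The intersection is the polygon with vertices (4.617,5.136), (6,6), (5.667,3.667).
By the shoelace formula its area is 1.47.

1.47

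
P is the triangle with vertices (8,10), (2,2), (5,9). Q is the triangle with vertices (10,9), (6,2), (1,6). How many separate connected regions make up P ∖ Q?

2

P ∖ Q splits into 2 disjoint pieces (area 4.3056, area 0.766).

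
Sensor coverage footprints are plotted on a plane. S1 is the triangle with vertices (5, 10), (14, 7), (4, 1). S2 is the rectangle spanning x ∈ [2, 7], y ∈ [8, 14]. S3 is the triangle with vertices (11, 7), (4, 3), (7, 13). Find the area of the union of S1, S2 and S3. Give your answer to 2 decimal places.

By inclusion–exclusion:
Individual areas: |S1| = 42, |S2| = 30, |S3| = 29.
|S1∩S2| = 3.5556.
|S1∩S3| = 21.2891.
|S2∩S3| = 3.75.
|S1∩S2∩S3| = 1.9167.
|S1 ∪ S2 ∪ S3| = 101 − 28.5947 + 1.9167 = 74.32.

74.32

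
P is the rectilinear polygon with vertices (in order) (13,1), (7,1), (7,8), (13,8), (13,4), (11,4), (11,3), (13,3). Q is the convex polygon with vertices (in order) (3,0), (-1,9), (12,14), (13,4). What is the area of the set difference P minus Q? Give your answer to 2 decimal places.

10.40

|P| = 40, |P∩Q| = 29.6.
|P ∖ Q| = |P| − |P∩Q| = 40 − 29.6 = 10.40.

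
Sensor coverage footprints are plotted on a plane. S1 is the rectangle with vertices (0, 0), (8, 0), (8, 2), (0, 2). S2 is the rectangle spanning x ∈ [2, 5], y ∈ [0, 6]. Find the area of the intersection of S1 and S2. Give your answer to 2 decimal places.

6.00

|S1∩S2|: x∈[2,5], y∈[0,2] → 3·2 = 6.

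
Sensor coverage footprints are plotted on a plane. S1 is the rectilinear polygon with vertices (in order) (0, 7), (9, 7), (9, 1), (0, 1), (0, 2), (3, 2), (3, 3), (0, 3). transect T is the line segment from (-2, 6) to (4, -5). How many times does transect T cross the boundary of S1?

2

The segment meets the boundary at (0.727,1), (0.182,2).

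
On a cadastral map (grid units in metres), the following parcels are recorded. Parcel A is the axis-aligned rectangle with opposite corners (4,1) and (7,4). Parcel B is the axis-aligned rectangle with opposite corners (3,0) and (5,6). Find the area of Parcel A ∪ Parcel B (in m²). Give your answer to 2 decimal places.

18.00

By inclusion–exclusion:
Individual areas: |Parcel A| = 9, |Parcel B| = 12.
|Parcel A∩Parcel B|: x∈[4,5], y∈[1,4] → 1·3 = 3.
|Parcel A ∪ Parcel B| = 21 − 3 = 18.00.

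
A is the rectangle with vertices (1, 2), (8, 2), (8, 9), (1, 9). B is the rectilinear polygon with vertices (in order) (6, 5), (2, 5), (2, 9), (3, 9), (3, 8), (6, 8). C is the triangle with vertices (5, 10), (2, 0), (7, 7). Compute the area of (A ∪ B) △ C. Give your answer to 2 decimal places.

|A ∪ B| = 49.
|(A ∪ B) ∩ C| = 13.1881.
|(A ∪ B) △ C| = 49 + 14.5 − 26.3762 = 37.12.

37.12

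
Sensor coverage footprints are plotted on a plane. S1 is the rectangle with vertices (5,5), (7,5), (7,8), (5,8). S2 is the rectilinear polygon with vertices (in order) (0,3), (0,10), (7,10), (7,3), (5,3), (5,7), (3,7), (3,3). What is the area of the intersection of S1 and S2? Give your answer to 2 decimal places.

6.00

The intersection is the polygon with vertices (7,5), (5,5), (5,7), (5,8), (7,8).
By the shoelace formula its area is 6.00.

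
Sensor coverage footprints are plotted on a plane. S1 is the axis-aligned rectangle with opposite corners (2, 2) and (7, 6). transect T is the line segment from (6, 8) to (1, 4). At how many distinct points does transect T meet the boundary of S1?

The segment meets the boundary at (2,4.8), (3.5,6).

2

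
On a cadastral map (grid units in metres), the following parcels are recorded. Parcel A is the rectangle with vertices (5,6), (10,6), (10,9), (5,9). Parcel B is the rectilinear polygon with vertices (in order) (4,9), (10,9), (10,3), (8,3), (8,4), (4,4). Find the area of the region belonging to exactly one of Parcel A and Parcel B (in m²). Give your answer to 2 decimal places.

|Parcel A| = 15, |Parcel B| = 32, |Parcel A∩Parcel B| = 15.
|Parcel A △ Parcel B| = |Parcel A| + |Parcel B| − 2·|Parcel A∩Parcel B| = 15 + 32 − 30 = 17.00.

17.00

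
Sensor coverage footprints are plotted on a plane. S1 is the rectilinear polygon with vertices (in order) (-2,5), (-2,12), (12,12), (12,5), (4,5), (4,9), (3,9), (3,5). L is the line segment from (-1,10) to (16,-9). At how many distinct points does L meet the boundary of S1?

The segment meets the boundary at (3,5.529).

1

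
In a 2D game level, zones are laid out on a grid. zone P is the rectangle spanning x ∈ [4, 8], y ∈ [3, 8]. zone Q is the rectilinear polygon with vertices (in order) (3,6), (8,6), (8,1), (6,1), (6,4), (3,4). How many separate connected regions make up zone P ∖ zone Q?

zone P ∖ zone Q splits into 2 disjoint pieces (area 8, area 2).

2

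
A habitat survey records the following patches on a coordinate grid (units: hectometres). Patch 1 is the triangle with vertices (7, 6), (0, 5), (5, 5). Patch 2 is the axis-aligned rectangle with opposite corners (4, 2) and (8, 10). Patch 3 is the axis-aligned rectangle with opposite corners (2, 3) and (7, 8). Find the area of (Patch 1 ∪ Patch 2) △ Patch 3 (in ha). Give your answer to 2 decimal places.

|Patch 1 ∪ Patch 2| = 33.1429.
|(Patch 1 ∪ Patch 2) ∩ Patch 3| = 15.8571.
|(Patch 1 ∪ Patch 2) △ Patch 3| = 33.1429 + 25 − 31.7143 = 26.43.

26.43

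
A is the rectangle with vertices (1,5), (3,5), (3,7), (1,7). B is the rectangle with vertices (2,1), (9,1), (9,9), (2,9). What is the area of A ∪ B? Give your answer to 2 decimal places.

By inclusion–exclusion:
Individual areas: |A| = 4, |B| = 56.
|A∩B|: x∈[2,3], y∈[5,7] → 1·2 = 2.
|A ∪ B| = 60 − 2 = 58.00.

58.00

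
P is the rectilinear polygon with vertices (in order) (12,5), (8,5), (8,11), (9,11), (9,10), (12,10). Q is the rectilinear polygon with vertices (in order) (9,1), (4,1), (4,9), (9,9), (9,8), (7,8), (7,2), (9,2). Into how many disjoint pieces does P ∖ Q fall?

1

P ∖ Q is a single connected region.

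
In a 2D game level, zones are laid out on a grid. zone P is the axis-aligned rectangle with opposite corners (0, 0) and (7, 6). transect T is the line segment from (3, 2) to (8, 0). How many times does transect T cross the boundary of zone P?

The segment meets the boundary at (7,0.4).

1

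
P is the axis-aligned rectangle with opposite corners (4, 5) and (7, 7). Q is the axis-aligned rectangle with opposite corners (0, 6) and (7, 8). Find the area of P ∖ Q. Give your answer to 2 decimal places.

|P∩Q|: x∈[4,7], y∈[6,7] → 3·1 = 3.
|P| = 6.
|P ∖ Q| = |P| − |P∩Q| = 6 − 3 = 3.00.

3.00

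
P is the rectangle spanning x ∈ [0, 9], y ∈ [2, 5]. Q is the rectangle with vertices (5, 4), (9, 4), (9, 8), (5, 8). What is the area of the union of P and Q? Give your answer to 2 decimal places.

By inclusion–exclusion:
Individual areas: |P| = 27, |Q| = 16.
|P∩Q|: x∈[5,9], y∈[4,5] → 4·1 = 4.
|P ∪ Q| = 43 − 4 = 39.00.

39.00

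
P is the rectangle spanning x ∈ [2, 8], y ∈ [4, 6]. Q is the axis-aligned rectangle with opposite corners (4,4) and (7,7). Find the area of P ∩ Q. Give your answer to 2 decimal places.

6.00

|P∩Q|: x∈[4,7], y∈[4,6] → 3·2 = 6.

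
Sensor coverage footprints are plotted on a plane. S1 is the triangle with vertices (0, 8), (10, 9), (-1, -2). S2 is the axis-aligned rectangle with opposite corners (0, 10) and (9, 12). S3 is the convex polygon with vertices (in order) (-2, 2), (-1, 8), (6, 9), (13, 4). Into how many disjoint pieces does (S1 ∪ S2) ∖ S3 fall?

(S1 ∪ S2) ∖ S3 splits into 3 disjoint pieces (area 2.6316, area 8.9906, area 18).

3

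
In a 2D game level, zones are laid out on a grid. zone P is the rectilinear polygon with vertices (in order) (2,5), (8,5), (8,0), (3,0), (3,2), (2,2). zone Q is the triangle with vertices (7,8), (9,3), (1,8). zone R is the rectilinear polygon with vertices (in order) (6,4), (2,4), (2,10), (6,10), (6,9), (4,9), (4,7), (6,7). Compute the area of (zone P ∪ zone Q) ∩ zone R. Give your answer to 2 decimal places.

9.49

|zone P ∪ zone Q| = 41.4875.
|(zone P ∪ zone Q) ∩ zone R| = 9.49.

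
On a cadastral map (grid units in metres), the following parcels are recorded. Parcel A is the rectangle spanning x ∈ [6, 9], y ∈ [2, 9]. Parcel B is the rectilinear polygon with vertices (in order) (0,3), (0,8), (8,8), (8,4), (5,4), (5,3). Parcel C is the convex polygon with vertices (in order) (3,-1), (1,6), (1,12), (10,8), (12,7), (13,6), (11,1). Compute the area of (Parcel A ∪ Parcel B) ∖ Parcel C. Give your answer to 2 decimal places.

|Parcel A ∪ Parcel B| = 50.
|(Parcel A ∪ Parcel B) ∩ Parcel C| = 43.3671.
|(Parcel A ∪ Parcel B) ∖ Parcel C| = 50 − 43.3671 = 6.63.

6.63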